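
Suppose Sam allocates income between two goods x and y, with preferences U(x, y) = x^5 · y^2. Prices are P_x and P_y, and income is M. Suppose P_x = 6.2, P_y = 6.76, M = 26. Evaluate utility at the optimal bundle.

MU_x/MU_y = (5·y)/(2·x); tangency sets this equal to P_x/P_y.
So 5·P_y·y = 2·P_x·x; combined with the budget, a share 5/7 of income goes to x.
Demand: x*(P_x,P_y,M) = 5/7·M/P_x and y* = 2/7·M/P_y.
At P_x=6.2, P_y=6.76, M=26: x* = 5/7·26/6.2 = 2.9954, y* = 1.0989.
Utility at the optimum: U(2.9954, 1.0989) = 291.1959.

V = 291.1959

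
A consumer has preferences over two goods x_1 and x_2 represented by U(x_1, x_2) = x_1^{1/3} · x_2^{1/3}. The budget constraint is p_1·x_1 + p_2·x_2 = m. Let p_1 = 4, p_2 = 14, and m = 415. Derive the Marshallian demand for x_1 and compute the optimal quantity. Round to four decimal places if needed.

Demand: x_1*(p_1,p_2,m) = 0.5·m/p_1 and x_2* = 0.5·m/p_2.
At p_1=4, p_2=14, m=415: x_1* = 0.5·415/4 = 51.875.

x_1* = 51.875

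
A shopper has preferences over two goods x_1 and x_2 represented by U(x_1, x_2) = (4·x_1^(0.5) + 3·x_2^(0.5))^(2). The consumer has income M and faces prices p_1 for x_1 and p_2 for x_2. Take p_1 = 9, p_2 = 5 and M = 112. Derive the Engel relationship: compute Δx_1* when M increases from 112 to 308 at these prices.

MU_x_1 ∝ 4·x_1^(-0.5), MU_x_2 ∝ 3·x_2^(-0.5), so MRS = (4/3)·(x_2/x_1)^(0.5) = p_1/p_2.
Solve for the ratio: x_2/x_1 = [(3/4)·p_1/p_2]^(2).
Substitute x_2 = (x_2/x_1)·x_1 into the budget: x_1* = M/(p_1 + p_2·(x_2/x_1)).
Numerically x_2/x_1 = 1.8225, so x_1* = 112/(9 + 5·1.8225) = 6.1836.
At M' = 308: x_1* = 17.0048. Change: 17.0048 − 6.1836 = 10.8213.

Δx_1* = 10.8213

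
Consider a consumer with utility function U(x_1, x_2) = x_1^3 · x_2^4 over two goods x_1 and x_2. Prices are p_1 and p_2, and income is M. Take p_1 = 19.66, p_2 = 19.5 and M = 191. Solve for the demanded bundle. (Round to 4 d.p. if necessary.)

x_1* = 4.1636, x_2* = 5.5971

MU_x_1/MU_x_2 = (3·x_2)/(4·x_1); tangency sets this equal to p_1/p_2.
Rearranging, p_2·x_2 = (4/3)·p_1·x_1. Substituting into the budget gives p_1·x_1·(1 + (4/3)) = M.
Demand: x_1*(p_1,p_2,M) = 3/7·M/p_1 and x_2* = 4/7·M/p_2.
At p_1=19.66, p_2=19.5, M=191: x_1* = 3/7·191/19.66 = 4.1636, x_2* = 5.5971.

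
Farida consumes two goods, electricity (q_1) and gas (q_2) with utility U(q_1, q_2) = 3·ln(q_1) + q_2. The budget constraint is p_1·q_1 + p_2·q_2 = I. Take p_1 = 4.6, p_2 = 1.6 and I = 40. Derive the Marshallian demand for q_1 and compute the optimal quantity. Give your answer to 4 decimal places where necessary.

q_1* = 1.0435

Set MRS = p_1/p_2: (3/q_1)/1 = p_1/p_2.
So q_1*(p_1,p_2) = 3·p_2/p_1, independent of income; and q_2* = (I − 3·p_2)/p_2.
At the given prices: q_1* = 3·1.6/4.6 = 1.0435.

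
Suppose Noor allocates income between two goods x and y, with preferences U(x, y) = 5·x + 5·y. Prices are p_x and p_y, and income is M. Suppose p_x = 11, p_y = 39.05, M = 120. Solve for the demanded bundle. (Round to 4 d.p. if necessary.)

Perfect substitutes: compare marginal utility per dollar. 5/p_x vs 5/p_y → 0.4545 vs 0.128.
x gives more utility per dollar, so spend all income on x: x* = M/p_x, y* = 0.
Numerically: x* = 10.9091, y* = 0.

x* = 10.9091, y* = 0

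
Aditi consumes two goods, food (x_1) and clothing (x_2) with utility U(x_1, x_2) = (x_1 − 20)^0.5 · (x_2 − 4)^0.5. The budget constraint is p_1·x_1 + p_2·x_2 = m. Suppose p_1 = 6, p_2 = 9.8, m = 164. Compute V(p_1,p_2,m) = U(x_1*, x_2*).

This is Cobb-Douglas in (x_1−20, x_2−4): tangency gives 0.5·p_2·(x_2−4) = 0.5·p_1·(x_1−20).
After buying the subsistence bundle (20, 4), a share 0.5 of the remaining income goes to x_1: x_1* = 20 + 0.5·(m − 20p_1 − 4p_2)/p_1.
Discretionary income = 164 − 20·6 − 4·9.8 = 4.8; x_1* = 20 + 0.5·4.8/6 = 20.4; x_2* = 4 + 0.5·4.8/9.8 = 4.2449.
Utility at the optimum: U(20.4, 4.2449) = 0.313.

V = 0.313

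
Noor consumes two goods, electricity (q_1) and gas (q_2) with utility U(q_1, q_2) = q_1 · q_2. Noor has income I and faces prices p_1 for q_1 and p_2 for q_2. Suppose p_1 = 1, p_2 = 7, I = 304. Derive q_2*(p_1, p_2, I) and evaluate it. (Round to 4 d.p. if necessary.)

q_2* = 21.7143

Demand: q_1*(p_1,p_2,I) = 0.5·I/p_1 and q_2* = 0.5·I/p_2.
At p_1=1, p_2=7, I=304: q_2* = 0.5·304/7 = 21.7143.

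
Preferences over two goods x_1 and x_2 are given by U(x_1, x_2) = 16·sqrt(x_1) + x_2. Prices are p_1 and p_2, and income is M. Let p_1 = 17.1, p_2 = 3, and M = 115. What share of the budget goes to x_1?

share on x_1 = 0.2929

Plugging in: x_1* = (8·3/17.1)² = 1.9698, x_2* = 27.1053.
Expenditure on x_1: 17.1·1.9698 = 33.6842; share = 0.2929.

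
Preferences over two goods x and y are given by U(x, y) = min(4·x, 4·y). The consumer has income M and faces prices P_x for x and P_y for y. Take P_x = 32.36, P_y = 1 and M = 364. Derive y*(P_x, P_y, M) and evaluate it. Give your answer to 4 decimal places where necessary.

y* = 10.9113

With perfect complements, no substitution: consume in ratio x:y = 4:4.
Budget: P_x·x + P_y·x = M, so (4·P_x + 4·P_y)·x = 4·M.
Demand: x*(P_x,P_y,M) = 4·M/(4·P_x + 4·P_y), y* = 4·M/(4·P_x + 4·P_y).
Here 4·32.36 + 4·1 = 133.44, giving y* = 10.9113.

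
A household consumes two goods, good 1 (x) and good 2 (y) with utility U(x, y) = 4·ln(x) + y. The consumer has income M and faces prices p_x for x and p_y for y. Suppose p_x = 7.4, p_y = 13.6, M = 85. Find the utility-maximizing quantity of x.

So x*(p_x,p_y) = 4·p_y/p_x, independent of income; and y* = (M − 4·p_y)/p_y.
At the given prices: x* = 4·13.6/7.4 = 7.3514.

x* = 7.3514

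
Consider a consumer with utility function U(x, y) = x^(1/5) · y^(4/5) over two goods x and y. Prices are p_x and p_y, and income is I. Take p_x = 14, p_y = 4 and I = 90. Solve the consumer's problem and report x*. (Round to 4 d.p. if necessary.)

At p_x=14, p_y=4, I=90: x* = 0.2·90/14 = 1.2857.

x* = 1.2857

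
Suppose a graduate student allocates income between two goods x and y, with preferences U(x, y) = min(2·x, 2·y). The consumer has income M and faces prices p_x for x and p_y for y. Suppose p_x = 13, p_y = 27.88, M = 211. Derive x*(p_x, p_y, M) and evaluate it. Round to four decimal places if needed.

x* = 5.1614

Leontief preferences: the optimum is at the kink where x/2 = y/2, i.e. y = x.
Budget: p_x·x + p_y·x = M, so (2·p_x + 2·p_y)·x = 2·M.
Demand: x*(p_x,p_y,M) = 2·M/(2·p_x + 2·p_y), y* = 2·M/(2·p_x + 2·p_y).
Here 2·13 + 2·27.88 = 81.76, giving x* = 5.1614.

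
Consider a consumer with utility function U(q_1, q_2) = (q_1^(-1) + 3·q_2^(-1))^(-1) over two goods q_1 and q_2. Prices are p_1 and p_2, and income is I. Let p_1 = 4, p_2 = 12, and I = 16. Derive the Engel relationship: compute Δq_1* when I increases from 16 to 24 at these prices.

Δq_1* = 0.5

From the CES first-order condition, (1/3)·(q_2/q_1)^(2) = p_1/p_2.
Hence q_2/q_1 = (3·p_1/p_2)^(1/(2)), i.e. raised to the 0.5 power.
With the ratio pinned down, the budget gives q_1* = I/(p_1 + p_2·(q_2/q_1)) and q_2* = (q_2/q_1)·q_1*.
Numerically q_2/q_1 = 1, so q_1* = 16/(4 + 12·1) = 1.
At I' = 24: q_1* = 1.5. Change: 1.5 − 1 = 0.5.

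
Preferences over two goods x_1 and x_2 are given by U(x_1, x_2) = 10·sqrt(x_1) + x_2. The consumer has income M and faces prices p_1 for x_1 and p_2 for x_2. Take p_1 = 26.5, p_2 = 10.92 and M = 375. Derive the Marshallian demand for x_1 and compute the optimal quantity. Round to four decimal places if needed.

x_1* = 4.2452

Plugging in: x_1* = (5·10.92/26.5)² = 4.2452.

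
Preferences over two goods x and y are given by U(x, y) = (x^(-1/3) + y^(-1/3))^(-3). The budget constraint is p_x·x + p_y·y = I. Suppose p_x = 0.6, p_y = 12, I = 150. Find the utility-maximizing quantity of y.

Numerically y/x = 0.105737, so x* = 150/(0.6 + 12·0.105737) = 80.2635 and y* = 0.105737·80.2635 = 8.4868.

y* = 8.4868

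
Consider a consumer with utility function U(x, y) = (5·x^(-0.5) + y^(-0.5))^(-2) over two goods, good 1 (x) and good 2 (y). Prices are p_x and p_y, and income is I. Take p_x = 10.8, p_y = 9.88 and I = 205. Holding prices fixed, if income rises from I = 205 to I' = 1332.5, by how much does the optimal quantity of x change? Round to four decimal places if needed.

Δx* = 78.3773

MRS = MU_x/MU_y = 5·(y/x)^(1.5). Set equal to p_x/p_y.
Solve for the ratio: y/x = [(1/5)·p_x/p_y]^(2/3).
Substitute y = (y/x)·x into the budget: x* = I/(p_x + p_y·(y/x)).
Numerically y/x = 0.362909, so x* = 205/(10.8 + 9.88·0.362909) = 14.2504.
At I' = 1332.5: x* = 92.6277. Change: 92.6277 − 14.2504 = 78.3773.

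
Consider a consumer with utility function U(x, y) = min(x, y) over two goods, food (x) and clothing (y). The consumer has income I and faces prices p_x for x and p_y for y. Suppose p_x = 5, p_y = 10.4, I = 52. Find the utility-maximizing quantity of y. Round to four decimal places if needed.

y* = 3.3766

Leontief preferences: the optimum is at the kink where x/1 = y/1, i.e. y = x.
Budget: p_x·x + p_y·x = I, so (p_x + p_y)·x = I.
Demand: x*(p_x,p_y,I) = I/(p_x + p_y), y* = I/(p_x + p_y).
Here 5 + 10.4 = 15.4, giving y* = 3.3766.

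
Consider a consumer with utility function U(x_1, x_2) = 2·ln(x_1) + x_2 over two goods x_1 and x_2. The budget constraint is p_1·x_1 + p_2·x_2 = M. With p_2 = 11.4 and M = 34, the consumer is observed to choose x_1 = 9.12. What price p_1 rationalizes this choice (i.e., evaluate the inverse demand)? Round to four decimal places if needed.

Set MRS = p_1/p_2: (2/x_1)/1 = p_1/p_2.
So x_1*(p_1,p_2) = 2·p_2/p_1, independent of income; and x_2* = (M − 2·p_2)/p_2.
Set x_1* = 9.12 in the demand function and solve for p_1: p_1 = 2.5.

p_1 = 2.5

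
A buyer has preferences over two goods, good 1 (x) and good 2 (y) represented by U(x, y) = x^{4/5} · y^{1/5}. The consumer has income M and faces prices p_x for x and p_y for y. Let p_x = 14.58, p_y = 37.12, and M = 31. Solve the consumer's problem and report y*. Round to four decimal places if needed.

The MRS is 4·y/x. Set MRS = p_x/p_y.
So 0.8·p_y·y = 0.2·p_x·x; combined with the budget, a share 0.8 of income goes to x.
Demand: x*(p_x,p_y,M) = 0.8·M/p_x and y* = 0.2·M/p_y.
At p_x=14.58, p_y=37.12, M=31: y* = 0.2·31/37.12 = 0.167.

y* = 0.167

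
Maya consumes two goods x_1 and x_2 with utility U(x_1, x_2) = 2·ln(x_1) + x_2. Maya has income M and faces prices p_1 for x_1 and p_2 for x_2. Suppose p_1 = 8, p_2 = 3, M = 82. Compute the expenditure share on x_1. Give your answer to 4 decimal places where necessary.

share on x_1 = 0.0732

Set MRS = p_1/p_2: (2/x_1)/1 = p_1/p_2.
So x_1*(p_1,p_2) = 2·p_2/p_1, independent of income; and x_2* = (M − 2·p_2)/p_2.
At the given prices: x_1* = 2·3/8 = 0.75, and x_2* = 25.3333.
Expenditure on x_1: 8·0.75 = 6; share = 0.0732.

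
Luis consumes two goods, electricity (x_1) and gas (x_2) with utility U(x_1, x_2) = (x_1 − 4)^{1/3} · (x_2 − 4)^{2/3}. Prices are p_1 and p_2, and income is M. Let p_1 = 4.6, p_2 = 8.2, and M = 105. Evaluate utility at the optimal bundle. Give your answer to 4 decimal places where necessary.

After buying the subsistence bundle (4, 4), a share 1/3 of the remaining income goes to x_1: x_1* = 4 + 1/3·(M − 4p_1 − 4p_2)/p_1.
Discretionary income = 105 − 4·4.6 − 4·8.2 = 53.8; x_1* = 4 + 1/3·53.8/4.6 = 7.8986; x_2* = 4 + 2/3·53.8/8.2 = 8.374.
Utility at the optimum: U(7.8986, 8.374) = 4.2094.

V = 4.2094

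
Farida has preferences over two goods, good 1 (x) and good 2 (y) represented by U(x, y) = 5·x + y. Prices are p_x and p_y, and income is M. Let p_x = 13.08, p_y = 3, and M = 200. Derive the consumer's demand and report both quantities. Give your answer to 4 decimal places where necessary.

x* = 15.2905, y* = 0

Perfect substitutes: compare marginal utility per dollar. 5/p_x vs 1/p_y → 0.3823 vs 0.3333.
x gives more utility per dollar, so spend all income on x: x* = M/p_x, y* = 0.
Numerically: x* = 15.2905, y* = 0.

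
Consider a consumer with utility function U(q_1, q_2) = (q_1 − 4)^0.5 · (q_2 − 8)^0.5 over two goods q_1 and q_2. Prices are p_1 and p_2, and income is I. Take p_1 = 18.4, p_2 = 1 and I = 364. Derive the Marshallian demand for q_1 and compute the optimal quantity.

q_1* = 11.6739

This is Cobb-Douglas in (q_1−4, q_2−8): tangency gives 0.5·p_2·(q_2−8) = 0.5·p_1·(q_1−4).
After buying the subsistence bundle (4, 8), a share 0.5 of the remaining income goes to q_1: q_1* = 4 + 0.5·(I − 4p_1 − 8p_2)/p_1.
Discretionary income = 364 − 4·18.4 − 8·1 = 282.4; q_1* = 4 + 0.5·282.4/18.4 = 11.6739.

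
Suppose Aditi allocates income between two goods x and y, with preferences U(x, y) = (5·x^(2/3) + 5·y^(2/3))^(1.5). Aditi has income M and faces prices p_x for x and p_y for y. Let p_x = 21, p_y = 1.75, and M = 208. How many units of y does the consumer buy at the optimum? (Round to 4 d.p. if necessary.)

MRS = MU_x/MU_y = (y/x)^(1/3). Set equal to p_x/p_y.
Hence y/x = (p_x/p_y)^(1/(1/3)), i.e. raised to the 3 power.
Substitute y = (y/x)·x into the budget: x* = M/(p_x + p_y·(y/x)).
Numerically y/x = 1728, so x* = 208/(21 + 1.75·1728) = 0.0683 and y* = 1728·0.0683 = 118.0374.

y* = 118.0374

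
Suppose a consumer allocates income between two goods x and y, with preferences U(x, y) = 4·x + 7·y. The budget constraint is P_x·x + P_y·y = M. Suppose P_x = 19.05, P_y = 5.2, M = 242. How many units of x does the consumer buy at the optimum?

x* = 0

Perfect substitutes: compare marginal utility per dollar. 4/P_x vs 7/P_y → 0.21 vs 1.3462.
y gives more utility per dollar, so spend all income on y: y* = M/P_y, x* = 0.
Numerically: x* = 0, y* = 46.5385.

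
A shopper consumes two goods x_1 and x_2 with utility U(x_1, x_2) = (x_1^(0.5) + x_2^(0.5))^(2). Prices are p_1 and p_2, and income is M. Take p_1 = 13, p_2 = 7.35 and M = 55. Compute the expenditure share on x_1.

MU_x_1 ∝ x_1^(-0.5), MU_x_2 ∝ x_2^(-0.5), so MRS = (x_2/x_1)^(0.5) = p_1/p_2.
Hence x_2/x_1 = (p_1/p_2)^(1/(0.5)), i.e. raised to the 2 power.
Substitute x_2 = (x_2/x_1)·x_1 into the budget: x_1* = M/(p_1 + p_2·(x_2/x_1)).
Numerically x_2/x_1 = 3.128326, so x_1* = 55/(13 + 7.35·3.128326) = 1.5281 and x_2* = 3.128326·1.5281 = 4.7803.
Expenditure on x_1: 13·1.5281 = 19.8649; share = 0.3612.

share on x_1 = 0.3612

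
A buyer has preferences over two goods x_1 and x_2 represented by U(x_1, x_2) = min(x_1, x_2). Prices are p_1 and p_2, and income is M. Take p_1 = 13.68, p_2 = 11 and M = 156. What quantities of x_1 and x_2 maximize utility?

x_1* = 6.3209, x_2* = 6.3209

With perfect complements, no substitution: consume in ratio x_1:x_2 = 1:1.
Budget: p_1·x_1 + p_2·x_1 = M, so (p_1 + p_2)·x_1 = M.
Demand: x_1*(p_1,p_2,M) = M/(p_1 + p_2), x_2* = M/(p_1 + p_2).
Here 13.68 + 11 = 24.68, giving x_1* = 6.3209 and x_2* = 6.3209.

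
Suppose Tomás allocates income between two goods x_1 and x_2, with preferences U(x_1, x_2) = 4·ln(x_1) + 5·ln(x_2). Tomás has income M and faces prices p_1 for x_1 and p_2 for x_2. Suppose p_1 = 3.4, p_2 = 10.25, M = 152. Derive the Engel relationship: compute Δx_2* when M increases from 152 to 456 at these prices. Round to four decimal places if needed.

Tangency: MRS = (4/5)·x_2/x_1 = p_1/p_2.
Rearranging, p_2·x_2 = (5/4)·p_1·x_1. Substituting into the budget gives p_1·x_1·(1 + (5/4)) = M.
Demand: x_1*(p_1,p_2,M) = 4/9·M/p_1 and x_2* = 5/9·M/p_2.
At p_1=3.4, p_2=10.25, M=152: x_2* = 5/9·152/10.25 = 8.2385.
At M' = 456: x_2* = 24.7154. Change: 24.7154 − 8.2385 = 16.477.

Δx_2* = 16.477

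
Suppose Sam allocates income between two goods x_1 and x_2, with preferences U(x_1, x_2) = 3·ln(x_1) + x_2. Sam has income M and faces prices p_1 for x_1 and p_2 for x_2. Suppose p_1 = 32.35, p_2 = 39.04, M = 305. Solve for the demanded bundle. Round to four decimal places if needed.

So x_1*(p_1,p_2) = 3·p_2/p_1, independent of income; and x_2* = (M − 3·p_2)/p_2.
At the given prices: x_1* = 3·39.04/32.35 = 3.6204, and x_2* = 4.8125.

x_1* = 3.6204, x_2* = 4.8125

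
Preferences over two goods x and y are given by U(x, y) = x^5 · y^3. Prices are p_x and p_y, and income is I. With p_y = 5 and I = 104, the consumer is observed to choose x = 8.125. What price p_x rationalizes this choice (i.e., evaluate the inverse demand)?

p_x = 8

The MRS is (5/3)·y/x. Set MRS = p_x/p_y.
So 5·p_y·y = 3·p_x·x; combined with the budget, a share 0.625 of income goes to x.
Demand: x*(p_x,p_y,I) = 0.625·I/p_x and y* = 0.375·I/p_y.
Set x* = 8.125 in the demand function and solve for p_x: p_x = 8.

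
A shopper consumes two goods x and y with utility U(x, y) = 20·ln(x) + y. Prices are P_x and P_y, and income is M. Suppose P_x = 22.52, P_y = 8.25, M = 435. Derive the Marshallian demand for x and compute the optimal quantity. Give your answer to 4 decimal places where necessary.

x* = 7.3268

Set MRS = P_x/P_y: (20/x)/1 = P_x/P_y.
So x*(P_x,P_y) = 20·P_y/P_x, independent of income; and y* = (M − 20·P_y)/P_y.
At the given prices: x* = 20·8.25/22.52 = 7.3268.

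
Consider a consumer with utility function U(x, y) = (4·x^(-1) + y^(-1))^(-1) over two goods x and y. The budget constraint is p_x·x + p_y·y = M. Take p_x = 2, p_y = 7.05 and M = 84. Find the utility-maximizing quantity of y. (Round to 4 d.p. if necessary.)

From the CES first-order condition, 4·(y/x)^(2) = p_x/p_y.
Solve for the ratio: y/x = [(1/4)·p_x/p_y]^(0.5).
With the ratio pinned down, the budget gives x* = M/(p_x + p_y·(y/x)) and y* = (y/x)·x*.
Numerically y/x = 0.266312, so x* = 84/(2 + 7.05·0.266312) = 21.6635 and y* = 0.266312·21.6635 = 5.7692.

y* = 5.7692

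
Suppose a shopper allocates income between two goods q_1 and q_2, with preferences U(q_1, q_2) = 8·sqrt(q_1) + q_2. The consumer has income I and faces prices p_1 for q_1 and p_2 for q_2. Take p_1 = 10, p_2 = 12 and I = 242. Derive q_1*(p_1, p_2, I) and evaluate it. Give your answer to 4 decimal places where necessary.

q_1* = 23.04

MU_q_1 = 4/√q_1, MU_q_2 = 1. Tangency: 4/√q_1 = p_1/p_2.
Solve: √q_1 = 4·p_2/p_1, so q_1*(p_1,p_2) = (4·p_2/p_1)², and q_2* = (I − p_1·q_1*)/p_2.
Plugging in: q_1* = (4·12/10)² = 23.04.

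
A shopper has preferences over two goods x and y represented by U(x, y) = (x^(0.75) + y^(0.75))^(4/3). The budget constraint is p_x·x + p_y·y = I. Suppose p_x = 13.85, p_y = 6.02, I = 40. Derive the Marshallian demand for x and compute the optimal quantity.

x* = 0.2192

From the CES first-order condition, (y/x)^(0.25) = p_x/p_y.
Hence y/x = (p_x/p_y)^(1/(0.25)), i.e. raised to the 4 power.
Substitute y = (y/x)·x into the budget: x* = I/(p_x + p_y·(y/x)).
Numerically y/x = 28.016452, so x* = 40/(13.85 + 6.02·28.016452) = 0.2192.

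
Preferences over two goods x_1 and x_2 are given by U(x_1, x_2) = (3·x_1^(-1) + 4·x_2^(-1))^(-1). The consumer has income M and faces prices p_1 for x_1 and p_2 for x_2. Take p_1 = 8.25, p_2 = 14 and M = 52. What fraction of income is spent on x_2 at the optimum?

From the CES first-order condition, (3/4)·(x_2/x_1)^(2) = p_1/p_2.
Solve for the ratio: x_2/x_1 = [(4/3)·p_1/p_2]^(0.5).
With the ratio pinned down, the budget gives x_1* = M/(p_1 + p_2·(x_2/x_1)) and x_2* = (x_2/x_1)·x_1*.
Numerically x_2/x_1 = 0.886405, so x_1* = 52/(8.25 + 14·0.886405) = 2.517 and x_2* = 0.886405·2.517 = 2.2311.
Expenditure on x_2: 14·2.2311 = 31.2349; share = 0.6007.

share on x_2 = 0.6007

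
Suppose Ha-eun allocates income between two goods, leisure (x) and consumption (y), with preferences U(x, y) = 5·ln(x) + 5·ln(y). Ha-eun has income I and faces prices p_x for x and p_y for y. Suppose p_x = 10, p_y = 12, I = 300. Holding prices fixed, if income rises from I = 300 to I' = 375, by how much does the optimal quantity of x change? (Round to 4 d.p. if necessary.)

MU_x/MU_y = (5·y)/(5·x); tangency sets this equal to p_x/p_y.
Rearranging, p_y·y = p_x·x. Substituting into the budget gives p_x·x·(1 + 1) = I.
Demand: x*(p_x,p_y,I) = 0.5·I/p_x and y* = 0.5·I/p_y.
At p_x=10, p_y=12, I=300: x* = 0.5·300/10 = 15.
At I' = 375: x* = 18.75. Change: 18.75 − 15 = 3.75.

Δx* = 3.75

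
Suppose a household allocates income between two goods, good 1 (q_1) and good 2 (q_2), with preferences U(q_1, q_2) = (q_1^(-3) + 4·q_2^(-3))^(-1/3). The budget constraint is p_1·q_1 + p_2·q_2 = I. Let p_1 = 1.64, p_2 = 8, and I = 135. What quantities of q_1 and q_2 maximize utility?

MU_q_1 ∝ q_1^(-4), MU_q_2 ∝ 4·q_2^(-4), so MRS = (1/4)·(q_2/q_1)^(4) = p_1/p_2.
Solve for the ratio: q_2/q_1 = [4·p_1/p_2]^(0.25).
With the ratio pinned down, the budget gives q_1* = I/(p_1 + p_2·(q_2/q_1)) and q_2* = (q_2/q_1)·q_1*.
Numerically q_2/q_1 = 0.951598, so q_1* = 135/(1.64 + 8·0.951598) = 14.5902 and q_2* = 0.951598·14.5902 = 13.884.

q_1* = 14.5902, q_2* = 13.884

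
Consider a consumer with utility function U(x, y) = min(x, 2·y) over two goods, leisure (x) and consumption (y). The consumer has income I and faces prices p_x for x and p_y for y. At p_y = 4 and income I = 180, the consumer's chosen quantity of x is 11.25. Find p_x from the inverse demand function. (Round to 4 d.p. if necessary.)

With perfect complements, no substitution: consume in ratio x:y = 2:1.
Budget: p_x·x + p_y·(1/2)·x = I, so (2·p_x + p_y)·x = 2·I.
Demand: x*(p_x,p_y,I) = 2·I/(2·p_x + p_y), y* = I/(2·p_x + p_y).
Set x* = 11.25 in the demand function and solve for p_x: p_x = 14.

p_x = 14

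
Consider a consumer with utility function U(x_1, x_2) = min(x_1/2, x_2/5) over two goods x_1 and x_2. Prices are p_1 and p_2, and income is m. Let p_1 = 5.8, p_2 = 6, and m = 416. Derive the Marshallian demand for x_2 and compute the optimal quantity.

x_2* = 50

Leontief preferences: the optimum is at the kink where x_1/2 = x_2/5, i.e. x_2 = (5/2)·x_1.
Budget: p_1·x_1 + p_2·(5/2)·x_1 = m, so (2·p_1 + 5·p_2)·x_1 = 2·m.
Demand: x_1*(p_1,p_2,m) = 2·m/(2·p_1 + 5·p_2), x_2* = 5·m/(2·p_1 + 5·p_2).
Here 2·5.8 + 5·6 = 41.6, giving x_2* = 50.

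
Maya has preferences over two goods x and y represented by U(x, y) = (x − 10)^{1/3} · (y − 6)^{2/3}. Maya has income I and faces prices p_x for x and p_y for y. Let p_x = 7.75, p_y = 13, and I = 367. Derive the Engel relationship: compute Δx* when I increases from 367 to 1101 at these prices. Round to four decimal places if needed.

Δx* = 31.5699

MRS = (1/2)·(y−6)/(x−10). Tangency with p_x/p_y gives y−6 = 2·(p_x/p_y)·(x−10).
Substituting into the budget: x* = 10 + 1/3·(I − 10·p_x − 6·p_y)/p_x, and y* = 6 + 2/3·(…)/p_y.
Discretionary income = 367 − 10·7.75 − 6·13 = 211.5; x* = 10 + 1/3·211.5/7.75 = 19.0968.
At I' = 1101: x* = 50.6667. Change: 50.6667 − 19.0968 = 31.5699.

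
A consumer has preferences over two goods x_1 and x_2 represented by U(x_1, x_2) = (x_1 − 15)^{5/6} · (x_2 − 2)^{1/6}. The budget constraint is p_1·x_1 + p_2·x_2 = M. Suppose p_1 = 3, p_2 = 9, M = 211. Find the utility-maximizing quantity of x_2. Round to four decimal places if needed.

x_2* = 4.7407

Let x_1' = x_1−15, x_2' = x_2−2. MRS = 5·x_2'/x_1' = p_1/p_2.
After buying the subsistence bundle (15, 2), a share 5/6 of the remaining income goes to x_1: x_1* = 15 + 5/6·(M − 15p_1 − 2p_2)/p_1.
Discretionary income = 211 − 15·3 − 2·9 = 148; x_2* = 2 + 1/6·148/9 = 4.7407.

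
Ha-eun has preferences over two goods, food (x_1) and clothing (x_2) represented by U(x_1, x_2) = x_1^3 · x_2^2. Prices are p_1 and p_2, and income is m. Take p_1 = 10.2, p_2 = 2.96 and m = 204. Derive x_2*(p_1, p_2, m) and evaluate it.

Tangency: MRS = (3/2)·x_2/x_1 = p_1/p_2.
Rearranging, p_2·x_2 = (2/3)·p_1·x_1. Substituting into the budget gives p_1·x_1·(1 + (2/3)) = m.
Demand: x_1*(p_1,p_2,m) = 0.6·m/p_1 and x_2* = 0.4·m/p_2.
At p_1=10.2, p_2=2.96, m=204: x_2* = 0.4·204/2.96 = 27.5676.

x_2* = 27.5676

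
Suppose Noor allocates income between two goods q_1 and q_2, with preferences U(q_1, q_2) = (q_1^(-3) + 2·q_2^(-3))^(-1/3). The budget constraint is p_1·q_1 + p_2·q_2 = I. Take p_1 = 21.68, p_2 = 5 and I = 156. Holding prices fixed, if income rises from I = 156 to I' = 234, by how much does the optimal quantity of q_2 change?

From the CES first-order condition, (1/2)·(q_2/q_1)^(4) = p_1/p_2.
Hence q_2/q_1 = (2·p_1/p_2)^(1/(4)), i.e. raised to the 0.25 power.
With the ratio pinned down, the budget gives q_1* = I/(p_1 + p_2·(q_2/q_1)) and q_2* = (q_2/q_1)·q_1*.
Numerically q_2/q_1 = 1.71605, so q_1* = 156/(21.68 + 5·1.71605) = 5.1553 and q_2* = 1.71605·5.1553 = 8.8467.
At I' = 234: q_2* = 13.2701. Change: 13.2701 − 8.8467 = 4.4234.

Δq_2* = 4.4234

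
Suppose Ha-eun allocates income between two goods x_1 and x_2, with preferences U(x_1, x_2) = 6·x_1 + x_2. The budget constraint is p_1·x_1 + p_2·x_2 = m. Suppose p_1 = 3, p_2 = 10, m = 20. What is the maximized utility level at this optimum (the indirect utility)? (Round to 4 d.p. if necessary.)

V = 40

Perfect substitutes: compare marginal utility per dollar. 6/p_1 vs 1/p_2 → 2 vs 0.1.
x_1 gives more utility per dollar, so spend all income on x_1: x_1* = m/p_1, x_2* = 0.
Numerically: x_1* = 6.6667, x_2* = 0.
Utility at the optimum: U(6.6667, 0) = 40.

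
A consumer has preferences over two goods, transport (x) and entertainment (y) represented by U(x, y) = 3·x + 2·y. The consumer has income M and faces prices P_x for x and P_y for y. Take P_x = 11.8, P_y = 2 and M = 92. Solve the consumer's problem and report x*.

Perfect substitutes: compare marginal utility per dollar. 3/P_x vs 2/P_y → 0.2542 vs 1.
y gives more utility per dollar, so spend all income on y: y* = M/P_y, x* = 0.
Numerically: x* = 0, y* = 46.

x* = 0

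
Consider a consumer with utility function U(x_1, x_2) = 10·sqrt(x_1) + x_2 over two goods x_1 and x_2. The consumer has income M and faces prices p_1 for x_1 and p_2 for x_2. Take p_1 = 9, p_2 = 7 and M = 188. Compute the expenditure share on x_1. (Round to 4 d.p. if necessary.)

MU_x_1 = 5/√x_1, MU_x_2 = 1. Tangency: 5/√x_1 = p_1/p_2.
Thus x_1* = (5·p_2/p_1)² — independent of M — with the rest of income spent on x_2.
Plugging in: x_1* = (5·7/9)² = 15.1235, x_2* = 7.4127.
Expenditure on x_1: 9·15.1235 = 136.1111; share = 0.724.

share on x_1 = 0.724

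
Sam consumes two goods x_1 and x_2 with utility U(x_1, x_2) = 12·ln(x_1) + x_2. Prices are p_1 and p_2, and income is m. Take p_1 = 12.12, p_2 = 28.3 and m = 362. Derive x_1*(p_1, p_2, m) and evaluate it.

So x_1*(p_1,p_2) = 12·p_2/p_1, independent of income; and x_2* = (m − 12·p_2)/p_2.
At the given prices: x_1* = 12·28.3/12.12 = 28.0198.

x_1* = 28.0198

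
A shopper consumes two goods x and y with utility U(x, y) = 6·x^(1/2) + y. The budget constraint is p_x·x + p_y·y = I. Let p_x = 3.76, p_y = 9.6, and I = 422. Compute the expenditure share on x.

share on x = 0.5227

Set MRS = p_x/p_y: 3·x^(−1/2) = p_x/p_y.
Thus x* = (3·p_y/p_x)² — independent of I — with the rest of income spent on y.
Plugging in: x* = (3·9.6/3.76)² = 58.6691, y* = 20.9796.
Expenditure on x: 3.76·58.6691 = 220.5957; share = 0.5227.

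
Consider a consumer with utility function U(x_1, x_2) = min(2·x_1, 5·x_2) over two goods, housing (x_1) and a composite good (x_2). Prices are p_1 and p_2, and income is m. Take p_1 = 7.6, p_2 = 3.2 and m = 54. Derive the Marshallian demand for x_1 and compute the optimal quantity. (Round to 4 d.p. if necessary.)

x_1* = 6.0811

Leontief preferences: the optimum is at the kink where x_1/5 = x_2/2, i.e. x_2 = (2/5)·x_1.
Budget: p_1·x_1 + p_2·(2/5)·x_1 = m, so (5·p_1 + 2·p_2)·x_1 = 5·m.
Demand: x_1*(p_1,p_2,m) = 5·m/(5·p_1 + 2·p_2), x_2* = 2·m/(5·p_1 + 2·p_2).
Here 5·7.6 + 2·3.2 = 44.4, giving x_1* = 6.0811.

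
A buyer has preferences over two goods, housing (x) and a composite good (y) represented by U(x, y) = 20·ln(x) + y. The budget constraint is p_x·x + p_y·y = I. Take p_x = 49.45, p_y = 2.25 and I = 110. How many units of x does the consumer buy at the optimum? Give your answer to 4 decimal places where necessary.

Set MRS = p_x/p_y: (20/x)/1 = p_x/p_y.
So x*(p_x,p_y) = 20·p_y/p_x, independent of income; and y* = (I − 20·p_y)/p_y.
At the given prices: x* = 20·2.25/49.45 = 0.91.

x* = 0.91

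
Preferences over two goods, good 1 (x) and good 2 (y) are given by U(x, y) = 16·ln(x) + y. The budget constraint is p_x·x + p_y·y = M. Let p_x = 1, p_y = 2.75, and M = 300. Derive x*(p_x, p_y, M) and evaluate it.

x* = 44

Set MRS = p_x/p_y: (16/x)/1 = p_x/p_y.
So x*(p_x,p_y) = 16·p_y/p_x, independent of income; and y* = (M − 16·p_y)/p_y.
At the given prices: x* = 16·2.75/1 = 44.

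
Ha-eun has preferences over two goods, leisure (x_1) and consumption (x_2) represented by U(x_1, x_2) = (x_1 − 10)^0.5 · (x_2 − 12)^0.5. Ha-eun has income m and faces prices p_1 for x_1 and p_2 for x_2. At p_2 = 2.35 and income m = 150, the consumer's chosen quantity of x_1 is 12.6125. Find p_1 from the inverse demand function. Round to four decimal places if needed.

This is Cobb-Douglas in (x_1−10, x_2−12): tangency gives 0.5·p_2·(x_2−12) = 0.5·p_1·(x_1−10).
After buying the subsistence bundle (10, 12), a share 0.5 of the remaining income goes to x_1: x_1* = 10 + 0.5·(m − 10p_1 − 12p_2)/p_1.
Set x_1* = 12.6125 in the demand function and solve for p_1: p_1 = 8.

p_1 = 8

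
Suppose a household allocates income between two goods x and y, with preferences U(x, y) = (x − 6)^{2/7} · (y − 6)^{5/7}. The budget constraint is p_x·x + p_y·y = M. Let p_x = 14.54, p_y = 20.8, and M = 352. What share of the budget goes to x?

share on x = 0.3614

Discretionary income = 352 − 6·14.54 − 6·20.8 = 139.96; x* = 6 + 2/7·139.96/14.54 = 8.7502; y* = 6 + 5/7·139.96/20.8 = 10.8063.
Expenditure on x: 14.54·8.7502 = 127.2286; share = 0.3614.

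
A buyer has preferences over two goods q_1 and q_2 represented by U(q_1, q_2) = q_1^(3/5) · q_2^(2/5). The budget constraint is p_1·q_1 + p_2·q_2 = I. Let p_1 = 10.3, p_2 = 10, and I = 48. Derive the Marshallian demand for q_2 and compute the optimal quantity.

The MRS is (3/2)·q_2/q_1. Set MRS = p_1/p_2.
Rearranging, p_2·q_2 = (2/3)·p_1·q_1. Substituting into the budget gives p_1·q_1·(1 + (2/3)) = I.
Demand: q_1*(p_1,p_2,I) = 0.6·I/p_1 and q_2* = 0.4·I/p_2.
At p_1=10.3, p_2=10, I=48: q_2* = 0.4·48/10 = 1.92.

q_2* = 1.92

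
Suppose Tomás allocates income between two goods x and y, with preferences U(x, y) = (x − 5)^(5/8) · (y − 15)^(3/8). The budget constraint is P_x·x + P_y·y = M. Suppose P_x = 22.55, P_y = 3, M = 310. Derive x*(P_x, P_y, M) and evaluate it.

This is Cobb-Douglas in (x−5, y−15): tangency gives 0.625·P_y·(y−15) = 0.375·P_x·(x−5).
After buying the subsistence bundle (5, 15), a share 0.625 of the remaining income goes to x: x* = 5 + 0.625·(M − 5P_x − 15P_y)/P_x.
Discretionary income = 310 − 5·22.55 − 15·3 = 152.25; x* = 5 + 0.625·152.25/22.55 = 9.2198.

x* = 9.2198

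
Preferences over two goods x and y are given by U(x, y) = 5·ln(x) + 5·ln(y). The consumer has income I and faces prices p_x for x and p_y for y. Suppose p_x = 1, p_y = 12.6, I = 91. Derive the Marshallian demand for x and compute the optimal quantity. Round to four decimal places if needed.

x* = 45.5

Tangency: MRS = y/x = p_x/p_y.
Rearranging, p_y·y = p_x·x. Substituting into the budget gives p_x·x·(1 + 1) = I.
Demand: x*(p_x,p_y,I) = 0.5·I/p_x and y* = 0.5·I/p_y.
At p_x=1, p_y=12.6, I=91: x* = 0.5·91/1 = 45.5.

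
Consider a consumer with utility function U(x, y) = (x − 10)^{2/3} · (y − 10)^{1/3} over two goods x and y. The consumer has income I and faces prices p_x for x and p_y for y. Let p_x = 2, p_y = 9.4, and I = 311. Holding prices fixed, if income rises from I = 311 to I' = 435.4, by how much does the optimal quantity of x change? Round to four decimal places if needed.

Δx* = 41.4667

Let x' = x−10, y' = y−10. MRS = 2·y'/x' = p_x/p_y.
Substituting into the budget: x* = 10 + 2/3·(I − 10·p_x − 10·p_y)/p_x, and y* = 10 + 1/3·(…)/p_y.
Discretionary income = 311 − 10·2 − 10·9.4 = 197; x* = 10 + 2/3·197/2 = 75.6667.
At I' = 435.4: x* = 117.1333. Change: 117.1333 − 75.6667 = 41.4667.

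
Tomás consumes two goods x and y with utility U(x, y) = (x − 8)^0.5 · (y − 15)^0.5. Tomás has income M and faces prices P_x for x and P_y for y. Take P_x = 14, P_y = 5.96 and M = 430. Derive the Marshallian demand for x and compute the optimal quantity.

MRS = (y−15)/(x−8). Tangency with P_x/P_y gives y−15 = (P_x/P_y)·(x−8).
Substituting into the budget: x* = 8 + 0.5·(M − 8·P_x − 15·P_y)/P_x, and y* = 15 + 0.5·(…)/P_y.
Discretionary income = 430 − 8·14 − 15·5.96 = 228.6; x* = 8 + 0.5·228.6/14 = 16.1643.

x* = 16.1643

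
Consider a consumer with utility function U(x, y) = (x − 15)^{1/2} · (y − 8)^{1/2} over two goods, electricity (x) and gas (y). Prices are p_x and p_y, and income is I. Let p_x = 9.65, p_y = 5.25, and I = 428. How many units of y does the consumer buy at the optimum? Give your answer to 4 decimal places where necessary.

This is Cobb-Douglas in (x−15, y−8): tangency gives 0.5·p_y·(y−8) = 0.5·p_x·(x−15).
Substituting into the budget: x* = 15 + 0.5·(I − 15·p_x − 8·p_y)/p_x, and y* = 8 + 0.5·(…)/p_y.
Discretionary income = 428 − 15·9.65 − 8·5.25 = 241.25; y* = 8 + 0.5·241.25/5.25 = 30.9762.

y* = 30.9762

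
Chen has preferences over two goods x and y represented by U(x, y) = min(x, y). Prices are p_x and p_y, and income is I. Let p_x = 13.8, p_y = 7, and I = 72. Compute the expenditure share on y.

share on y = 0.3365

Leontief preferences: the optimum is at the kink where x/1 = y/1, i.e. y = x.
Budget: p_x·x + p_y·x = I, so (p_x + p_y)·x = I.
Demand: x*(p_x,p_y,I) = I/(p_x + p_y), y* = I/(p_x + p_y).
Here 13.8 + 7 = 20.8, giving x* = 3.4615 and y* = 3.4615.
Expenditure on y: 7·3.4615 = 24.2308; share = 0.3365.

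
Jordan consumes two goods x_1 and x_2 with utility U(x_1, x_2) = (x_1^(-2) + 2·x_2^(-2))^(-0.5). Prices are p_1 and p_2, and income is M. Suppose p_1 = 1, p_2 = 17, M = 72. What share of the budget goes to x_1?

MU_x_1 ∝ x_1^(-3), MU_x_2 ∝ 2·x_2^(-3), so MRS = (1/2)·(x_2/x_1)^(3) = p_1/p_2.
Solve for the ratio: x_2/x_1 = [2·p_1/p_2]^(1/3).
Substitute x_2 = (x_2/x_1)·x_1 into the budget: x_1* = M/(p_1 + p_2·(x_2/x_1)).
Numerically x_2/x_1 = 0.489997, so x_1* = 72/(1 + 17·0.489997) = 7.7171 and x_2* = 0.489997·7.7171 = 3.7813.
Expenditure on x_1: 1·7.7171 = 7.7171; share = 0.1072.

share on x_1 = 0.1072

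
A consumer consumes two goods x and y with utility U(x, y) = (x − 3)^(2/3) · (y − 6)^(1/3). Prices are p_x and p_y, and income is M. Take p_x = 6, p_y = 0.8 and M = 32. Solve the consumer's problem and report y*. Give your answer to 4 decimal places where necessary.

Let x' = x−3, y' = y−6. MRS = 2·y'/x' = p_x/p_y.
After buying the subsistence bundle (3, 6), a share 2/3 of the remaining income goes to x: x* = 3 + 2/3·(M − 3p_x − 6p_y)/p_x.
Discretionary income = 32 − 3·6 − 6·0.8 = 9.2; y* = 6 + 1/3·9.2/0.8 = 9.8333.

y* = 9.8333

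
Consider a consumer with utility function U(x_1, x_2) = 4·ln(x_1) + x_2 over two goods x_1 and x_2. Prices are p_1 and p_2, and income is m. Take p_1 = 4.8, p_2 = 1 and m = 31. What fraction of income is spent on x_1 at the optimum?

share on x_1 = 0.129

Set MRS = p_1/p_2: (4/x_1)/1 = p_1/p_2.
So x_1*(p_1,p_2) = 4·p_2/p_1, independent of income; and x_2* = (m − 4·p_2)/p_2.
At the given prices: x_1* = 4·1/4.8 = 0.8333, and x_2* = 27.
Expenditure on x_1: 4.8·0.8333 = 4; share = 0.129.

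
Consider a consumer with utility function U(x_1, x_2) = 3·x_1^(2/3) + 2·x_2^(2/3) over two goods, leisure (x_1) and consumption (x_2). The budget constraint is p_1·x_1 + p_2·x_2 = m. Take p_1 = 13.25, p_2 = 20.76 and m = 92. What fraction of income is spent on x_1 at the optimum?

From the CES first-order condition, (3/2)·(x_2/x_1)^(1/3) = p_1/p_2.
Hence x_2/x_1 = ((2/3)·p_1/p_2)^(1/(1/3)), i.e. raised to the 3 power.
Substitute x_2 = (x_2/x_1)·x_1 into the budget: x_1* = m/(p_1 + p_2·(x_2/x_1)).
Numerically x_2/x_1 = 0.077036, so x_1* = 92/(13.25 + 20.76·0.077036) = 6.1956 and x_2* = 0.077036·6.1956 = 0.4773.
Expenditure on x_1: 13.25·6.1956 = 82.0916; share = 0.8923.

share on x_1 = 0.8923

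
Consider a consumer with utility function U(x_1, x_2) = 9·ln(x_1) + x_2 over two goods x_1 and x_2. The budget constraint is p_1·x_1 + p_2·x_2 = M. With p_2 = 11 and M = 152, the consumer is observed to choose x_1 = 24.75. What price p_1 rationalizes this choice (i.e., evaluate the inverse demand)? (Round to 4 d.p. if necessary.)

p_1 = 4

MU_x_1 = 9/x_1, MU_x_2 = 1. Tangency: 9/x_1 = p_1/p_2.
So x_1*(p_1,p_2) = 9·p_2/p_1, independent of income; and x_2* = (M − 9·p_2)/p_2.
Set x_1* = 24.75 in the demand function and solve for p_1: p_1 = 4.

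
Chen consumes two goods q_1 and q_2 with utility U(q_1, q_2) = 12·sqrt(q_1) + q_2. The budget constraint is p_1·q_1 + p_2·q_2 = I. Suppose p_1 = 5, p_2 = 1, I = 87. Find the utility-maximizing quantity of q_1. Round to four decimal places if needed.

q_1* = 1.44

Plugging in: q_1* = (6·1/5)² = 1.44.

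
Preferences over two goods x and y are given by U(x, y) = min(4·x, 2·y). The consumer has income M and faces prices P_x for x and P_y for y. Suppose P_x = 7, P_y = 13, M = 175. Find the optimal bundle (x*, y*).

With perfect complements, no substitution: consume in ratio x:y = 2:4.
Budget: P_x·x + P_y·2·x = M, so (2·P_x + 4·P_y)·x = 2·M.
Demand: x*(P_x,P_y,M) = 2·M/(2·P_x + 4·P_y), y* = 4·M/(2·P_x + 4·P_y).
Here 2·7 + 4·13 = 66, giving x* = 5.303 and y* = 10.6061.

x* = 5.303, y* = 10.6061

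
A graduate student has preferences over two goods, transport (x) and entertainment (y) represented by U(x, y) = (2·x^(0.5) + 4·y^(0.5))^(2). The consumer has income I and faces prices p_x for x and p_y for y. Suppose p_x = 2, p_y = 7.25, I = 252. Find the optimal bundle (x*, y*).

With the ratio pinned down, the budget gives x* = I/(p_x + p_y·(y/x)) and y* = (y/x)·x*.
Numerically y/x = 0.3044, so x* = 252/(2 + 7.25·0.3044) = 59.9016 and y* = 0.3044·59.9016 = 18.234.

x* = 59.9016, y* = 18.234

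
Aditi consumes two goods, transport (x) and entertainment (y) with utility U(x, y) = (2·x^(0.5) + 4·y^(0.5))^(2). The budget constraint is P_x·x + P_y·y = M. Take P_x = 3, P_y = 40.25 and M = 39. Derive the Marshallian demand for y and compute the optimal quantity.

MU_x ∝ 2·x^(-0.5), MU_y ∝ 4·y^(-0.5), so MRS = (1/2)·(y/x)^(0.5) = P_x/P_y.
Solve for the ratio: y/x = [2·P_x/P_y]^(2).
Substitute y = (y/x)·x into the budget: x* = M/(P_x + P_y·(y/x)).
Numerically y/x = 0.022221, so x* = 39/(3 + 40.25·0.022221) = 10.0144 and y* = 0.022221·10.0144 = 0.2225.

y* = 0.2225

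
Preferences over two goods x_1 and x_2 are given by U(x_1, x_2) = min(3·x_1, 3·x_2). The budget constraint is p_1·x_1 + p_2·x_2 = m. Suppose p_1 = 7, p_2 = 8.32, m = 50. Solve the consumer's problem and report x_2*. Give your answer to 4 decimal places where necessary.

x_2* = 3.2637

With perfect complements, no substitution: consume in ratio x_1:x_2 = 3:3.
Budget: p_1·x_1 + p_2·x_1 = m, so (3·p_1 + 3·p_2)·x_1 = 3·m.
Demand: x_1*(p_1,p_2,m) = 3·m/(3·p_1 + 3·p_2), x_2* = 3·m/(3·p_1 + 3·p_2).
Here 3·7 + 3·8.32 = 45.96, giving x_2* = 3.2637.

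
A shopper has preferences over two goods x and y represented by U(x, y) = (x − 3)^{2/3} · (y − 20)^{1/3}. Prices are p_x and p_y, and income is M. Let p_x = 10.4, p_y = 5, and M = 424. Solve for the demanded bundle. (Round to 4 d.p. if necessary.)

After buying the subsistence bundle (3, 20), a share 2/3 of the remaining income goes to x: x* = 3 + 2/3·(M − 3p_x − 20p_y)/p_x.
Discretionary income = 424 − 3·10.4 − 20·5 = 292.8; x* = 3 + 2/3·292.8/10.4 = 21.7692; y* = 20 + 1/3·292.8/5 = 39.52.

x* = 21.7692, y* = 39.52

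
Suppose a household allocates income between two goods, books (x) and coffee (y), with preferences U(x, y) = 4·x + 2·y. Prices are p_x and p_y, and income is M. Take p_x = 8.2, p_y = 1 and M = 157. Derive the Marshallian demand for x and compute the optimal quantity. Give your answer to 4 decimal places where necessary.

Perfect substitutes: compare marginal utility per dollar. 4/p_x vs 2/p_y → 0.4878 vs 2.
y gives more utility per dollar, so spend all income on y: y* = M/p_y, x* = 0.
Numerically: x* = 0, y* = 157.

x* = 0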